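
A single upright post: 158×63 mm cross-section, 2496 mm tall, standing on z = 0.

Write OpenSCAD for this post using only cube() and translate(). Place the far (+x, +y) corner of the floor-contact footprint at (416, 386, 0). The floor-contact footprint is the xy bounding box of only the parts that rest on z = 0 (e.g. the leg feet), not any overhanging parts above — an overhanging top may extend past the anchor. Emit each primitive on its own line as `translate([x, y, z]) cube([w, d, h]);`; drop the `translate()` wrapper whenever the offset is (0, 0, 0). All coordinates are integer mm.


translate([258, 323, 0]) cube([158, 63, 2496]);


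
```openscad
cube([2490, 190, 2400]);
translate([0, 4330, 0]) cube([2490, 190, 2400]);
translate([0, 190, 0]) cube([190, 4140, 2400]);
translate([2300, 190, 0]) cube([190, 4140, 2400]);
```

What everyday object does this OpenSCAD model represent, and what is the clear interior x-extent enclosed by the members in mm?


A house (or room) frame. The interior width is 2110 mm.

Four 2400 mm walls enclosing a rectangle with no floor or roof — a room or house frame. Outside width is 2490 mm and wall thickness is 190 mm, so the interior width is 2490 − 2 × 190 = 2110 mm.


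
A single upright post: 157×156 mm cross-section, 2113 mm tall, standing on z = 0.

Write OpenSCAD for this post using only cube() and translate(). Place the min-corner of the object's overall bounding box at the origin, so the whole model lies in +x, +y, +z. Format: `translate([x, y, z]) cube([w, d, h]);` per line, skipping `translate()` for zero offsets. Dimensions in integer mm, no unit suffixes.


cube([157, 156, 2113]);


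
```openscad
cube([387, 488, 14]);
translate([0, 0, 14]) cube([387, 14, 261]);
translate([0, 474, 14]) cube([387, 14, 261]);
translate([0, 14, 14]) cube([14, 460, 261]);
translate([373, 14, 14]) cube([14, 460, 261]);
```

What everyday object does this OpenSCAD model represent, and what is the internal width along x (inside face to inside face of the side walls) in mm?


An open box. The internal width is 359 mm.

A 387×488 base slab with four walls standing on it — an open box. The base is 387 mm wide and the walls are 14 mm thick, so the internal width is 387 − 2 × 14 = 359 mm.


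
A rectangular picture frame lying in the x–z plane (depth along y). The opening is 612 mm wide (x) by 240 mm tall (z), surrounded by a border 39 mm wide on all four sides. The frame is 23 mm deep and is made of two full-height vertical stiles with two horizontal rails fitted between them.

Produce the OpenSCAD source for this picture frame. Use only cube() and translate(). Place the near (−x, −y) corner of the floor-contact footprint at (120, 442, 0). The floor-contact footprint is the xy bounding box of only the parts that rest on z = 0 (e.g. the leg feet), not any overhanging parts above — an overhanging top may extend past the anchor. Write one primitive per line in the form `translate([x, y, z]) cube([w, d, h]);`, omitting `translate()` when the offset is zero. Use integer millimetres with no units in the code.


translate([120, 442, 0]) cube([39, 23, 318]);
translate([771, 442, 0]) cube([39, 23, 318]);
translate([159, 442, 0]) cube([612, 23, 39]);
translate([159, 442, 279]) cube([612, 23, 39]);


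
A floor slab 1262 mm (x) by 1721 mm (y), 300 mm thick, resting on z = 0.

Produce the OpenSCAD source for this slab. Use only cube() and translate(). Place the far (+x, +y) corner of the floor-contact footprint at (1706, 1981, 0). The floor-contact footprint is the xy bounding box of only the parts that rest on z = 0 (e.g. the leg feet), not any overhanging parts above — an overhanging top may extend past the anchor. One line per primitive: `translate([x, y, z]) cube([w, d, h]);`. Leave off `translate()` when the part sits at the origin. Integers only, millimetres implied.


translate([444, 260, 0]) cube([1262, 1721, 300]);


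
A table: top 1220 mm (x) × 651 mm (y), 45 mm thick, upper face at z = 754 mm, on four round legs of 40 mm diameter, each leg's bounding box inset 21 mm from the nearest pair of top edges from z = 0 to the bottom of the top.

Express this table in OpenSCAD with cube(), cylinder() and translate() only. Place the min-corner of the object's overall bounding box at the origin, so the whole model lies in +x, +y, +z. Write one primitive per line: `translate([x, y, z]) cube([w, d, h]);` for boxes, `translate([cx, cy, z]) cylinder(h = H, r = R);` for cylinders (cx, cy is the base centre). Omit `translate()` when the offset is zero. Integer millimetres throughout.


translate([0, 0, 709]) cube([1220, 651, 45]);
translate([41, 41, 0]) cylinder(h = 709, r = 20);
translate([1179, 41, 0]) cylinder(h = 709, r = 20);
translate([41, 610, 0]) cylinder(h = 709, r = 20);
translate([1179, 610, 0]) cylinder(h = 709, r = 20);


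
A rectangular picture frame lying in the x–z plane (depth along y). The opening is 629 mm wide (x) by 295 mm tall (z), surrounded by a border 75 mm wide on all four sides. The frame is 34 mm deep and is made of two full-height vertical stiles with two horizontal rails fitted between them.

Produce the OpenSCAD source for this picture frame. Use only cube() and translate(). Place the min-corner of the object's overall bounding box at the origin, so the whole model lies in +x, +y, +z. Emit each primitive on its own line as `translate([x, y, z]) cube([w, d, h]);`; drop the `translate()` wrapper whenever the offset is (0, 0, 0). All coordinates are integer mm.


cube([75, 34, 445]);
translate([704, 0, 0]) cube([75, 34, 445]);
translate([75, 0, 0]) cube([629, 34, 75]);
translate([75, 0, 370]) cube([629, 34, 75]);


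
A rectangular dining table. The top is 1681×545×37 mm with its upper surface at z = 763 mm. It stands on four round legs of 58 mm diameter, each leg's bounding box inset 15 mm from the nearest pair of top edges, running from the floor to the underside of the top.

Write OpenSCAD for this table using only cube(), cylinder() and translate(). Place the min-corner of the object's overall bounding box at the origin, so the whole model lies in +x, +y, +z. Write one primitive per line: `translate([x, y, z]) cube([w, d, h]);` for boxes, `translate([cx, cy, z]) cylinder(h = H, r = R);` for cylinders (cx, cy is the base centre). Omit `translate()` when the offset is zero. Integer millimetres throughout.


// leg_h = 763 - 37 = 726
translate([0, 0, 726]) cube([1681, 545, 37]);
translate([44, 44, 0]) cylinder(h = 726, r = 29);
translate([1637, 44, 0]) cylinder(h = 726, r = 29);
translate([44, 501, 0]) cylinder(h = 726, r = 29);
translate([1637, 501, 0]) cylinder(h = 726, r = 29);


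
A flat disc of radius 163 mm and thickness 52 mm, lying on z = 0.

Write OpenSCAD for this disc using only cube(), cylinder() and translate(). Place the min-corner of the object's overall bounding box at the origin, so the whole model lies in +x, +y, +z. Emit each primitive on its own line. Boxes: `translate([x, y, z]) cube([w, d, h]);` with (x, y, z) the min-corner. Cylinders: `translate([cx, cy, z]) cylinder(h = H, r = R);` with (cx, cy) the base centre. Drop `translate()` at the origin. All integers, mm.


translate([163, 163, 0]) cylinder(h = 52, r = 163);


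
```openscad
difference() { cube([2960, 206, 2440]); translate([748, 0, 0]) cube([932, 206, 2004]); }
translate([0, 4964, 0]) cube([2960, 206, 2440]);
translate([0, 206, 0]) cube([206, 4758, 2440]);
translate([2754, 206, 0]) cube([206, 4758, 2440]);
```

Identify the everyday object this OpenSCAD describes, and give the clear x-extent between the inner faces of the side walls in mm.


A single room. The interior width is 2548 mm.

Four walls enclosing a rectangle with a door in the front wall — a room. Outside width 2960 minus two 206 mm walls gives 2548 mm.


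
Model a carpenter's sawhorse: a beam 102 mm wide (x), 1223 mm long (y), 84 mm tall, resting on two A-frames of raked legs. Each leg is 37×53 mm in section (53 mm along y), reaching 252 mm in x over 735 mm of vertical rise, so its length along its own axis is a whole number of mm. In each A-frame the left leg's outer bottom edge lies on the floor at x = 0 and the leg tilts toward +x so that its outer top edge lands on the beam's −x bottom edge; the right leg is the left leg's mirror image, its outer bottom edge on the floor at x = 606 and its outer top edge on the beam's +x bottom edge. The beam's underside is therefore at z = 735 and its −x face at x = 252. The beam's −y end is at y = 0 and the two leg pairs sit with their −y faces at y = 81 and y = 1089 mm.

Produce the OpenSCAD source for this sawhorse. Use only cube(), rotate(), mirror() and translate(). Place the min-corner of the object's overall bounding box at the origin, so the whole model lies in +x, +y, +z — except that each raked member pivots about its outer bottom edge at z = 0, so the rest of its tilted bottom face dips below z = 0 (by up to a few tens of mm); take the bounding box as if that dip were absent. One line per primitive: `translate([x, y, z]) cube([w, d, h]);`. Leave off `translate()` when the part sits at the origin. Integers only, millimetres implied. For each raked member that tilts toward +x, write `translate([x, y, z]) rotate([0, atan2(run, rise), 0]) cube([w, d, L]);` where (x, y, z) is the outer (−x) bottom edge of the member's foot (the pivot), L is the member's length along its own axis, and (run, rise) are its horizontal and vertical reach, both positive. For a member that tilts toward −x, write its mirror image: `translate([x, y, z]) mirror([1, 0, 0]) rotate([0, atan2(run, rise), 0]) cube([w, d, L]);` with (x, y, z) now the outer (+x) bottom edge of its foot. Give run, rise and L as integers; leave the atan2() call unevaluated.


// leg length = √(252² + 735²) = 777
// right-leg outer foot x = 2·252 + 102 = 606
// beam min-corner = (252, 0, 735)
translate([252, 0, 735]) cube([102, 1223, 84]);
translate([0, 81, 0]) rotate([0, atan2(252, 735), 0]) cube([37, 53, 777]);
translate([606, 81, 0]) mirror([1, 0, 0]) rotate([0, atan2(252, 735), 0]) cube([37, 53, 777]);
translate([0, 1089, 0]) rotate([0, atan2(252, 735), 0]) cube([37, 53, 777]);
translate([606, 1089, 0]) mirror([1, 0, 0]) rotate([0, atan2(252, 735), 0]) cube([37, 53, 777]);


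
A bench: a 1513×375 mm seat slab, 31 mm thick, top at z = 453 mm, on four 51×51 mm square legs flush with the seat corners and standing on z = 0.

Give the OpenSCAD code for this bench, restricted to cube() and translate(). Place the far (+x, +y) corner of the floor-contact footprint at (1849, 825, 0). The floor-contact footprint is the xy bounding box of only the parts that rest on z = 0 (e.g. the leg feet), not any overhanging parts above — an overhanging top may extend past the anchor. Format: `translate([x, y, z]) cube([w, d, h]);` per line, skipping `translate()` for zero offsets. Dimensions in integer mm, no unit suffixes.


// leg_h = 453 − 31 = 422
translate([336, 450, 422]) cube([1513, 375, 31]);
translate([336, 450, 0]) cube([51, 51, 422]);
translate([336, 774, 0]) cube([51, 51, 422]);
translate([1798, 450, 0]) cube([51, 51, 422]);
translate([1798, 774, 0]) cube([51, 51, 422]);


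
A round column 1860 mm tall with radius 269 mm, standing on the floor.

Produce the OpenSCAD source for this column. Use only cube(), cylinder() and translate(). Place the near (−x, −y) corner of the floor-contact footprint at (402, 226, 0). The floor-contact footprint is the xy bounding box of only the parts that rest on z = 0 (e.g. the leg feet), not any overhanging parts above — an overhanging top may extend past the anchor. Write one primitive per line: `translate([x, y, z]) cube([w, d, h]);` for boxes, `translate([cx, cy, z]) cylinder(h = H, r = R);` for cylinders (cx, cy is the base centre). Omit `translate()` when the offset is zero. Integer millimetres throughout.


translate([671, 495, 0]) cylinder(h = 1860, r = 269);


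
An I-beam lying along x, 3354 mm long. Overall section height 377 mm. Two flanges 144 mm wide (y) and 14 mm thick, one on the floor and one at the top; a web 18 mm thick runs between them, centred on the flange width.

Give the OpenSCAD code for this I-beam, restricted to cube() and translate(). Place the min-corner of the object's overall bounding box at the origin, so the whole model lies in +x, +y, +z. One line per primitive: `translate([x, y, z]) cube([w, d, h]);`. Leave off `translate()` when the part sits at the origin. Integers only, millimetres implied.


cube([3354, 144, 14]);
translate([0, 63, 14]) cube([3354, 18, 349]);
translate([0, 0, 363]) cube([3354, 144, 14]);


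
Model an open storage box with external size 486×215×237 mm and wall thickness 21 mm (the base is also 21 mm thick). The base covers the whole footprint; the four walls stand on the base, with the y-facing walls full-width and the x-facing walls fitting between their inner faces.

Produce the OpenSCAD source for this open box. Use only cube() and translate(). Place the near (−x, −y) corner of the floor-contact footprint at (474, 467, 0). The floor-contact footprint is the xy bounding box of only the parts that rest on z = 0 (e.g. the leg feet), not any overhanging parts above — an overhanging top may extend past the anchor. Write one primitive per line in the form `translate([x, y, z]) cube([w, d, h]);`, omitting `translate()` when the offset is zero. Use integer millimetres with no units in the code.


translate([474, 467, 0]) cube([486, 215, 21]);
translate([474, 467, 21]) cube([486, 21, 216]);
translate([474, 661, 21]) cube([486, 21, 216]);
translate([474, 488, 21]) cube([21, 173, 216]);
translate([939, 488, 21]) cube([21, 173, 216]);


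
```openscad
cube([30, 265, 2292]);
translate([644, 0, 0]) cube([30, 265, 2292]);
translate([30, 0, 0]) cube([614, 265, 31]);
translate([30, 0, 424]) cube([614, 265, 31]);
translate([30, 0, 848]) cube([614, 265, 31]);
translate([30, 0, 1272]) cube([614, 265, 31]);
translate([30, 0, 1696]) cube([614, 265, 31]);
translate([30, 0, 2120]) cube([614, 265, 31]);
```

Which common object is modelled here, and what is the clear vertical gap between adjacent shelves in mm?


A bookshelf. The clear shelf gap is 393 mm.

Two tall side panels with 6 horizontal boards between them — a bookshelf. The first two shelf undersides are at z = 0 and z = 424; with shelf thickness 31, the clear gap is 424 − 0 − 31 = 393 mm.


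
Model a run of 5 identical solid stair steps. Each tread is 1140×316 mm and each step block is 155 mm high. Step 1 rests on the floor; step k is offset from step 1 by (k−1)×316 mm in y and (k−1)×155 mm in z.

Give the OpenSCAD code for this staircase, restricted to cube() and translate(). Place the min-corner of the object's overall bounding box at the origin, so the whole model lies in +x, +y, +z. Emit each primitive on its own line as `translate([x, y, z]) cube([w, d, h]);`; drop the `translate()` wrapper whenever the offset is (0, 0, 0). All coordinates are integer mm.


cube([1140, 316, 155]);
translate([0, 316, 155]) cube([1140, 316, 155]);
translate([0, 632, 310]) cube([1140, 316, 155]);
translate([0, 948, 465]) cube([1140, 316, 155]);
translate([0, 1264, 620]) cube([1140, 316, 155]);


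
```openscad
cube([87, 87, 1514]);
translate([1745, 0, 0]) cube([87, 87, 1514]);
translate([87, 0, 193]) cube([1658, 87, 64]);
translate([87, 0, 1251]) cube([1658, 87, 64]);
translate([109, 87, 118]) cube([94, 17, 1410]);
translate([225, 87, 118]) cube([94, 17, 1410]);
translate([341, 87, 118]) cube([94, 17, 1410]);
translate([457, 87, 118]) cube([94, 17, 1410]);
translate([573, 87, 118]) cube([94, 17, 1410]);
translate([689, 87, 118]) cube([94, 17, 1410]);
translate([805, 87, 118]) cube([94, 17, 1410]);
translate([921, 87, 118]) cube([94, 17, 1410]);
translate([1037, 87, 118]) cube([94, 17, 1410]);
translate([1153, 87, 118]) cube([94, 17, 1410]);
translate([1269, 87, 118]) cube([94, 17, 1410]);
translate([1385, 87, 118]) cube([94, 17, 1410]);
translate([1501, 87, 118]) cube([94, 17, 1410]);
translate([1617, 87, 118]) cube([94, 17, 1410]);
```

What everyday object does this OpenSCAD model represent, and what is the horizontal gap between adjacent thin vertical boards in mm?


A fence section. The picket gap is 22 mm.

Two posts, two rails, 14 pickets — a fence section. Span 1658 mm holds 14 pickets of 94 mm with 15 equal gaps: ⌊(1658 − 14·94) / 15⌋ = 22 mm.


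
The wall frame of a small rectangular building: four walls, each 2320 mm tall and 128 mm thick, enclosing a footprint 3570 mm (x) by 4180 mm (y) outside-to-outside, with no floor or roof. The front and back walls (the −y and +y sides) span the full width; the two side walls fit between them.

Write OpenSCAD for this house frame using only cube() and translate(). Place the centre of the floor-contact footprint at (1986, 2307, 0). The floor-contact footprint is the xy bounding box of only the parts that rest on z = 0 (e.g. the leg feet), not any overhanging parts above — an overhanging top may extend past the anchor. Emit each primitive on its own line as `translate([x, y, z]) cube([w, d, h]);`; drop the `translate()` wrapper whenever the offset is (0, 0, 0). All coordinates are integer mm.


translate([201, 217, 0]) cube([3570, 128, 2320]);
translate([201, 4269, 0]) cube([3570, 128, 2320]);
translate([201, 345, 0]) cube([128, 3924, 2320]);
translate([3643, 345, 0]) cube([128, 3924, 2320]);


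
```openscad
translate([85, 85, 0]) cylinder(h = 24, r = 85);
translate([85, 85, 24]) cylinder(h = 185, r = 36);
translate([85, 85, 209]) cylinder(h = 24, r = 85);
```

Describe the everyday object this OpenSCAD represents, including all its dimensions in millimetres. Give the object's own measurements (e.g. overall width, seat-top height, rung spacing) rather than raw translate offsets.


A spool: two coaxial disc flanges of radius 85 mm and thickness 24 mm, joined by a core cylinder of radius 36 mm and height 185 mm. The lower flange rests on z = 0 and the three cylinders share a vertical axis.


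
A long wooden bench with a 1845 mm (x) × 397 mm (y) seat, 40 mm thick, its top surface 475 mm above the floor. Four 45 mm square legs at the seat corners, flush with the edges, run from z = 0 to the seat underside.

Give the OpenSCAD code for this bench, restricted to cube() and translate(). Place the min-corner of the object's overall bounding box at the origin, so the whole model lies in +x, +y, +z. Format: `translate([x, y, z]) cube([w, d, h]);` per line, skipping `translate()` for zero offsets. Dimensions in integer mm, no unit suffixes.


translate([0, 0, 435]) cube([1845, 397, 40]);
cube([45, 45, 435]);
translate([0, 352, 0]) cube([45, 45, 435]);
translate([1800, 0, 0]) cube([45, 45, 435]);
translate([1800, 352, 0]) cube([45, 45, 435]);


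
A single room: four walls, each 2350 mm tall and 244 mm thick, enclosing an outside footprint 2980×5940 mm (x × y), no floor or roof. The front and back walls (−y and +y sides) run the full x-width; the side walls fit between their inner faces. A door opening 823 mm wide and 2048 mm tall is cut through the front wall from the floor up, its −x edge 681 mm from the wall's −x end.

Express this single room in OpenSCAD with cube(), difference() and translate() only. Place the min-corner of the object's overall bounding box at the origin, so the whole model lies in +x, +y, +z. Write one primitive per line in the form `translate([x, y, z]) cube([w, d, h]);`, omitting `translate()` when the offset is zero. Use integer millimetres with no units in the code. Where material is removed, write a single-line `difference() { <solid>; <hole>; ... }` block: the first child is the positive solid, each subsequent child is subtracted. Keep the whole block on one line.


difference() { cube([2980, 244, 2350]); translate([681, 0, 0]) cube([823, 244, 2048]); }
translate([0, 5696, 0]) cube([2980, 244, 2350]);
translate([0, 244, 0]) cube([244, 5452, 2350]);
translate([2736, 244, 0]) cube([244, 5452, 2350]);


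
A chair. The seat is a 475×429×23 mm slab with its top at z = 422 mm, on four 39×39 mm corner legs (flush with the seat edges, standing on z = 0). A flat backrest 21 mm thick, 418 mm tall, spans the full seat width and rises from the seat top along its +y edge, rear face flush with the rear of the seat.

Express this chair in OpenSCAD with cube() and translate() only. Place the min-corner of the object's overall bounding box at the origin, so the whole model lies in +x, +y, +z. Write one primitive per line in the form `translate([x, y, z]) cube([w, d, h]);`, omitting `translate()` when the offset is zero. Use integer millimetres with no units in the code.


translate([0, 0, 399]) cube([475, 429, 23]);
cube([39, 39, 399]);
translate([436, 0, 0]) cube([39, 39, 399]);
translate([0, 390, 0]) cube([39, 39, 399]);
translate([436, 390, 0]) cube([39, 39, 399]);
translate([0, 408, 422]) cube([475, 21, 418]);


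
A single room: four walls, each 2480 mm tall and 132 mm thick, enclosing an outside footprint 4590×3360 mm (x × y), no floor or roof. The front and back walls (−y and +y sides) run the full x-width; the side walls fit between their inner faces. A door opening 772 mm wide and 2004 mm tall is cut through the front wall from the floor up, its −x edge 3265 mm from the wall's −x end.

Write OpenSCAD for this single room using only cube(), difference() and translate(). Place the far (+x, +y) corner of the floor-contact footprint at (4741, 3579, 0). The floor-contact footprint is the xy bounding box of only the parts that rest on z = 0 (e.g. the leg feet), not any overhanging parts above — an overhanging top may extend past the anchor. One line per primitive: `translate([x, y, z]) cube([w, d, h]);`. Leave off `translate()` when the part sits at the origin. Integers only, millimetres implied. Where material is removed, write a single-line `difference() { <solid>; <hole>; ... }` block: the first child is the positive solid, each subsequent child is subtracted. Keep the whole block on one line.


difference() { translate([151, 219, 0]) cube([4590, 132, 2480]); translate([3416, 219, 0]) cube([772, 132, 2004]); }
translate([151, 3447, 0]) cube([4590, 132, 2480]);
translate([151, 351, 0]) cube([132, 3096, 2480]);
translate([4609, 351, 0]) cube([132, 3096, 2480]);


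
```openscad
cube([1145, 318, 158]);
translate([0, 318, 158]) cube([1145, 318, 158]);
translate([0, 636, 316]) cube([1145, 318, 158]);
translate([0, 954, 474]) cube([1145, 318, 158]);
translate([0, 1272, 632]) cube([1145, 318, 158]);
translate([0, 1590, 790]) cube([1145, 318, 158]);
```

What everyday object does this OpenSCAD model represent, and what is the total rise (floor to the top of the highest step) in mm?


A staircase. The total rise is 948 mm.

6 identical blocks, each offset up and back from the previous — a staircase. Each step is 158 mm tall and there are 6 of them, so the total rise is 6 × 158 = 948 mm.


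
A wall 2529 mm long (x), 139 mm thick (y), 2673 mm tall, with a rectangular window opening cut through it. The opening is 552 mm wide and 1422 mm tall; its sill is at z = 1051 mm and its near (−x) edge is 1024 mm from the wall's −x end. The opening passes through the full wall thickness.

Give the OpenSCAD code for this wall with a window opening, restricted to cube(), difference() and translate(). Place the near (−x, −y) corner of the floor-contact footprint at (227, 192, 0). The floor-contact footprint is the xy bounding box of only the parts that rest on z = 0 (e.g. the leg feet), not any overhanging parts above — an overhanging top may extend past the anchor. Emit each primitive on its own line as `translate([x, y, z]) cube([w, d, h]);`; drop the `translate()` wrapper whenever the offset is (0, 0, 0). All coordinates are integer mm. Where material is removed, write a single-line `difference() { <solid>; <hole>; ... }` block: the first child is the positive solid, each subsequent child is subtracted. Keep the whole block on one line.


difference() { translate([227, 192, 0]) cube([2529, 139, 2673]); translate([1251, 192, 1051]) cube([552, 139, 1422]); }


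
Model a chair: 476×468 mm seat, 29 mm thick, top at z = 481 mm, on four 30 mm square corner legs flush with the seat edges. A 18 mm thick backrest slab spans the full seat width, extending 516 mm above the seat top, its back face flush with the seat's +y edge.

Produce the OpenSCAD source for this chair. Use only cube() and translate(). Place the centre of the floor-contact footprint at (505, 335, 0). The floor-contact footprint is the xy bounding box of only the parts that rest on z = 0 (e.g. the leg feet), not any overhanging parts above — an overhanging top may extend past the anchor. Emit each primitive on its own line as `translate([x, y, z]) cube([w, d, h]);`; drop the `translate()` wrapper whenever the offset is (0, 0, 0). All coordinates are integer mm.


translate([267, 101, 452]) cube([476, 468, 29]);
translate([267, 101, 0]) cube([30, 30, 452]);
translate([713, 101, 0]) cube([30, 30, 452]);
translate([267, 539, 0]) cube([30, 30, 452]);
translate([713, 539, 0]) cube([30, 30, 452]);
translate([267, 551, 481]) cube([476, 18, 516]);


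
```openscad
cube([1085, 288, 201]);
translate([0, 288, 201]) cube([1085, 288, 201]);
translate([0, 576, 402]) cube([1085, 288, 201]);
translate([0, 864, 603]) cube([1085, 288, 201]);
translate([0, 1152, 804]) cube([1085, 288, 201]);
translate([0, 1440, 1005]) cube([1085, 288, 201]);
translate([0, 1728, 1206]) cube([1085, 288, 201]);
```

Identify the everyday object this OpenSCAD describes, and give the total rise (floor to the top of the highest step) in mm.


A staircase. The total rise is 1407 mm.

7 identical blocks, each offset up and back from the previous — a staircase. Each step is 201 mm tall and there are 7 of them, so the total rise is 7 × 201 = 1407 mm.


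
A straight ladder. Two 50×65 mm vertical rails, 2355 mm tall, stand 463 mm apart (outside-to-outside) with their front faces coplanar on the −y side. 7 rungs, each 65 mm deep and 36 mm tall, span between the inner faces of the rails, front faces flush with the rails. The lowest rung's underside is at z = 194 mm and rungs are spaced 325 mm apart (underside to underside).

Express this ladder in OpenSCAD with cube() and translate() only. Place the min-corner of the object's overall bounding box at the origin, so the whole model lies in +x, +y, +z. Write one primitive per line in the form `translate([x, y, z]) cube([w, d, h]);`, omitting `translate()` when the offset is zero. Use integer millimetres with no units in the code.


cube([50, 65, 2355]);
translate([413, 0, 0]) cube([50, 65, 2355]);
translate([50, 0, 194]) cube([363, 65, 36]);
translate([50, 0, 519]) cube([363, 65, 36]);
translate([50, 0, 844]) cube([363, 65, 36]);
translate([50, 0, 1169]) cube([363, 65, 36]);
translate([50, 0, 1494]) cube([363, 65, 36]);
translate([50, 0, 1819]) cube([363, 65, 36]);
translate([50, 0, 2144]) cube([363, 65, 36]);


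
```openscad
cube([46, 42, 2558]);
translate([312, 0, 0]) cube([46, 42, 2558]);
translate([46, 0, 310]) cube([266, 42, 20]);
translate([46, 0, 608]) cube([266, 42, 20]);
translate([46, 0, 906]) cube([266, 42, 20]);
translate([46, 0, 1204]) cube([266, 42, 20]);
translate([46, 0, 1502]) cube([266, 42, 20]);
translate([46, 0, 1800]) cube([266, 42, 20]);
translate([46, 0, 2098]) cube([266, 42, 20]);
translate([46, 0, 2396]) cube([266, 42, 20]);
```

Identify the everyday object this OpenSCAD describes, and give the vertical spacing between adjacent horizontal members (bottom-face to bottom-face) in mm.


A ladder. The rung spacing is 298 mm.

Two tall 46×42 posts with 8 short bars between them — a ladder. Adjacent rungs sit at z = 310 and z = 608, so the spacing is 608 − 310 = 298 mm.


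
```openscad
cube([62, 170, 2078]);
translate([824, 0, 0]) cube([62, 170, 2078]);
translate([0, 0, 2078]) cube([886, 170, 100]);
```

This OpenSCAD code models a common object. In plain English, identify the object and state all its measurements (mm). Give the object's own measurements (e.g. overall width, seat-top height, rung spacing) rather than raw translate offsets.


A door frame. The clear opening is 762 mm wide and 2078 mm high. Two 62 mm wide jambs, 170 mm deep, stand either side of the opening from the floor to the top of the opening. A 100 mm thick head sits across the top of both jambs, spanning the full outside width of the frame.


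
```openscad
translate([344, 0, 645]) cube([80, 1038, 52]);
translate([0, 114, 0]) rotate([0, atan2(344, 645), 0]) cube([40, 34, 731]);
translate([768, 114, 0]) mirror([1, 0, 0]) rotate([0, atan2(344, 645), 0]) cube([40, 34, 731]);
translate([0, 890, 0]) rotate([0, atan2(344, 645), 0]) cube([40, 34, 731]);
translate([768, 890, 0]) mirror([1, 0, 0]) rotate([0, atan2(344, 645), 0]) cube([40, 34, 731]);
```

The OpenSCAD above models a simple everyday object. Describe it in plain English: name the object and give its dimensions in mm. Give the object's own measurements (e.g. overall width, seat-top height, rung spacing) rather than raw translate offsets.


A sawhorse. A 80×1038×52 mm beam (x, y, z) sits on two A-frame leg pairs. Each pair is two raked legs of 40×34 mm section (34 mm along y) splaying symmetrically in x. Each leg rises 645 mm vertically over 344 mm of horizontal reach and is 731 mm long along its own axis. Every leg's outer bottom edge rests on the floor and its outer top edge meets a bottom edge of the beam — the left legs (tilting toward +x) meet the beam's −x bottom edge, the right legs (their mirror images, tilting toward −x) meet its +x bottom edge — so the leg tops tuck under the beam, the beam's underside is 645 mm above the floor, and the feet are 768 mm apart outside-to-outside with the beam centred between them. The two leg pairs are set in 114 mm from either end of the beam.


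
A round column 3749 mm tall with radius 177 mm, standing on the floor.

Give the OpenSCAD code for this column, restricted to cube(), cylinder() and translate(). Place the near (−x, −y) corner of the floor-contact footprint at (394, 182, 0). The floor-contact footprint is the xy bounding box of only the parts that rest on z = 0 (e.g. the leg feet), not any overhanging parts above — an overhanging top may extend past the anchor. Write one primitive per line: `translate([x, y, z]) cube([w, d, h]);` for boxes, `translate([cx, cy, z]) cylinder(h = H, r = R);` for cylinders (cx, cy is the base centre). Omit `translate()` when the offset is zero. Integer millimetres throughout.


translate([571, 359, 0]) cylinder(h = 3749, r = 177);


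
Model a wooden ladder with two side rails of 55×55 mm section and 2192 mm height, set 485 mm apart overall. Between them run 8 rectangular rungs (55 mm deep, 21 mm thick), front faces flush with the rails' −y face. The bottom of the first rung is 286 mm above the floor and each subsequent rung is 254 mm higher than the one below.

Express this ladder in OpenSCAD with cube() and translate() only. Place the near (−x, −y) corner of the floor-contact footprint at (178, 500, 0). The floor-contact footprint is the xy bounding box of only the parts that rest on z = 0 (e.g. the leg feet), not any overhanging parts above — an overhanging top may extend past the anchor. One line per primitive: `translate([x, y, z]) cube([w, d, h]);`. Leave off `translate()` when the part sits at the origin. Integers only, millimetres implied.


translate([178, 500, 0]) cube([55, 55, 2192]);
translate([608, 500, 0]) cube([55, 55, 2192]);
translate([233, 500, 286]) cube([375, 55, 21]);
translate([233, 500, 540]) cube([375, 55, 21]);
translate([233, 500, 794]) cube([375, 55, 21]);
translate([233, 500, 1048]) cube([375, 55, 21]);
translate([233, 500, 1302]) cube([375, 55, 21]);
translate([233, 500, 1556]) cube([375, 55, 21]);
translate([233, 500, 1810]) cube([375, 55, 21]);
translate([233, 500, 2064]) cube([375, 55, 21]);


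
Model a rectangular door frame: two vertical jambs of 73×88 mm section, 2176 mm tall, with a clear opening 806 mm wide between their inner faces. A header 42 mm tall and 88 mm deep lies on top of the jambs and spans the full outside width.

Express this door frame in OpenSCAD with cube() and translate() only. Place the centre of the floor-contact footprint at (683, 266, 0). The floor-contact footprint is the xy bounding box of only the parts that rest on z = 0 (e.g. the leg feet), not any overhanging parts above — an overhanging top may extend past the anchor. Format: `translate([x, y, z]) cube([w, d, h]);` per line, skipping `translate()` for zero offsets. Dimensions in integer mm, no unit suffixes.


translate([207, 222, 0]) cube([73, 88, 2176]);
translate([1086, 222, 0]) cube([73, 88, 2176]);
translate([207, 222, 2176]) cube([952, 88, 42]);


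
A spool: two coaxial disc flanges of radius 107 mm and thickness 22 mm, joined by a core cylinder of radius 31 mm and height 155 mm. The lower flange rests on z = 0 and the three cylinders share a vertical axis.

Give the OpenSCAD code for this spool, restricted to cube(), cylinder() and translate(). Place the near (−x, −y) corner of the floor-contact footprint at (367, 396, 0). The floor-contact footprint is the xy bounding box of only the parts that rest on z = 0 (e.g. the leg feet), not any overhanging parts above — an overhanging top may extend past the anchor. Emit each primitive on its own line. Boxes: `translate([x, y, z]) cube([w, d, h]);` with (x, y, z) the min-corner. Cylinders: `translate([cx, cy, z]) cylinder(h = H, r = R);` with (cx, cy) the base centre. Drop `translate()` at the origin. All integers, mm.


translate([474, 503, 0]) cylinder(h = 22, r = 107);
translate([474, 503, 22]) cylinder(h = 155, r = 31);
translate([474, 503, 177]) cylinder(h = 22, r = 107);


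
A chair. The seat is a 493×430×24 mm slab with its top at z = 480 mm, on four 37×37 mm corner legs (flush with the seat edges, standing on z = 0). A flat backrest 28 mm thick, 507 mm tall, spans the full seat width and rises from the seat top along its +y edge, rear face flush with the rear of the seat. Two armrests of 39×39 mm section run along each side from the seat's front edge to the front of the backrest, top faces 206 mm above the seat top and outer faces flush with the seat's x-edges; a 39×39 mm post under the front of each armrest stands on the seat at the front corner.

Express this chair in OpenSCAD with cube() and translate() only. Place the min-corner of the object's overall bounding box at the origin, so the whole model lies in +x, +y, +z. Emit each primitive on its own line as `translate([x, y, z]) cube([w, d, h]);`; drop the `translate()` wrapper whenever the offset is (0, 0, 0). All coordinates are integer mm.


translate([0, 0, 456]) cube([493, 430, 24]);
cube([37, 37, 456]);
translate([456, 0, 0]) cube([37, 37, 456]);
translate([0, 393, 0]) cube([37, 37, 456]);
translate([456, 393, 0]) cube([37, 37, 456]);
translate([0, 402, 480]) cube([493, 28, 507]);
translate([0, 0, 647]) cube([39, 402, 39]);
translate([454, 0, 647]) cube([39, 402, 39]);
translate([0, 0, 480]) cube([39, 39, 167]);
translate([454, 0, 480]) cube([39, 39, 167]);


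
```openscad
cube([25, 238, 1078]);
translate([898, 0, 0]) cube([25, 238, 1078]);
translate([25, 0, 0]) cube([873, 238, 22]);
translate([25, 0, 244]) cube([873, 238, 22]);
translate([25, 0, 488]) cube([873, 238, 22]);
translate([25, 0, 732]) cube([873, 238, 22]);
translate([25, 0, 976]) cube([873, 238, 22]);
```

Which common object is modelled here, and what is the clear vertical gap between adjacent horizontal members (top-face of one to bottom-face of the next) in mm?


A bookshelf. The clear shelf gap is 222 mm.

Two tall side panels with 5 horizontal boards between them — a bookshelf. The first two shelf undersides are at z = 0 and z = 244; with shelf thickness 22, the clear gap is 244 − 0 − 22 = 222 mm.


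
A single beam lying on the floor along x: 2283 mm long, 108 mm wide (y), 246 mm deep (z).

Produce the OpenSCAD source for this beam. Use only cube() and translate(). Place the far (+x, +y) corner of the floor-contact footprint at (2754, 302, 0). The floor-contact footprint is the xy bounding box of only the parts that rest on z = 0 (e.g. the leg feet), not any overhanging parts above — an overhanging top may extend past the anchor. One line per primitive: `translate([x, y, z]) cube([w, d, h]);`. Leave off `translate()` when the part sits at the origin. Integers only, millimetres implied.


translate([471, 194, 0]) cube([2283, 108, 246]);


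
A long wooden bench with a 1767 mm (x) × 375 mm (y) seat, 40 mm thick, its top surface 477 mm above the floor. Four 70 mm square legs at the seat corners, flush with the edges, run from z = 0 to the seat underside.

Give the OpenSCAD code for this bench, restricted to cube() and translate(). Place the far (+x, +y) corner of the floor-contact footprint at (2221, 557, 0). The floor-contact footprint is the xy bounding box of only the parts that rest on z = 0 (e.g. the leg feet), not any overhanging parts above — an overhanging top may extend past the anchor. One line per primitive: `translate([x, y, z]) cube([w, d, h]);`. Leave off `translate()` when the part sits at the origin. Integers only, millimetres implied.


translate([454, 182, 437]) cube([1767, 375, 40]);
translate([454, 182, 0]) cube([70, 70, 437]);
translate([454, 487, 0]) cube([70, 70, 437]);
translate([2151, 182, 0]) cube([70, 70, 437]);
translate([2151, 487, 0]) cube([70, 70, 437]);


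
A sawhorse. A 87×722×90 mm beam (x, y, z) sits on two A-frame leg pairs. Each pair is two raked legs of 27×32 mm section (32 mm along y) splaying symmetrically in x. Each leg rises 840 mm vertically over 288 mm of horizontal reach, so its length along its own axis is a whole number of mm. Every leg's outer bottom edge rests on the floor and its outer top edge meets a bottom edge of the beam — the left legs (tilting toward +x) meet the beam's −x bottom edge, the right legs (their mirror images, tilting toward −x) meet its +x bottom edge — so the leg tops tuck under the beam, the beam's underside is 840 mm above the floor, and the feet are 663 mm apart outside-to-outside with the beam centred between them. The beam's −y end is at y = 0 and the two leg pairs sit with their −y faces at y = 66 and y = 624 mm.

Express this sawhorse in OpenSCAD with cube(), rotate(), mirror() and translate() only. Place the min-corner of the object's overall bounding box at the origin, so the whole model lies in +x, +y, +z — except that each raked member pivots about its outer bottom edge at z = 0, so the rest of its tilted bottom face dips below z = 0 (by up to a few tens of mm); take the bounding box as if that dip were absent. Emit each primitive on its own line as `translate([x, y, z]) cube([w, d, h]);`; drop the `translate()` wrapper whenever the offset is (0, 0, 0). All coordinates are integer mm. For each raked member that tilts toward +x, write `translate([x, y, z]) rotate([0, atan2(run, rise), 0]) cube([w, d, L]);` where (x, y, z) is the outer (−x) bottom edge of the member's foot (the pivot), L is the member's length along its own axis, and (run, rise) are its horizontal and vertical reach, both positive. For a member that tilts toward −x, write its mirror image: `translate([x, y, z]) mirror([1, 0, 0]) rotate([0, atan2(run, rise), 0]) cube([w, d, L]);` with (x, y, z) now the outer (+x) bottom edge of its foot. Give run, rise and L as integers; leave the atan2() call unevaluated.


translate([288, 0, 840]) cube([87, 722, 90]);
translate([0, 66, 0]) rotate([0, atan2(288, 840), 0]) cube([27, 32, 888]);
translate([663, 66, 0]) mirror([1, 0, 0]) rotate([0, atan2(288, 840), 0]) cube([27, 32, 888]);
translate([0, 624, 0]) rotate([0, atan2(288, 840), 0]) cube([27, 32, 888]);
translate([663, 624, 0]) mirror([1, 0, 0]) rotate([0, atan2(288, 840), 0]) cube([27, 32, 888]);


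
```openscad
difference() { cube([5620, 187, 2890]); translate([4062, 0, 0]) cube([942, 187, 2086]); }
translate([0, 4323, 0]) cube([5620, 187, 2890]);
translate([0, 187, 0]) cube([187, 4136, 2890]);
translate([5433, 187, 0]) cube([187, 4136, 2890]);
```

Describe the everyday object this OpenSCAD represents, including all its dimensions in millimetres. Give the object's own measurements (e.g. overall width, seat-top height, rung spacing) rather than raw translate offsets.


A single room: four walls, each 2890 mm tall and 187 mm thick, enclosing an outside footprint 5620×4510 mm (x × y), no floor or roof. The front and back walls (−y and +y sides) run the full x-width; the side walls fit between their inner faces. A door opening 942 mm wide and 2086 mm tall is cut through the front wall from the floor up, its −x edge 4062 mm from the wall's −x end.
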